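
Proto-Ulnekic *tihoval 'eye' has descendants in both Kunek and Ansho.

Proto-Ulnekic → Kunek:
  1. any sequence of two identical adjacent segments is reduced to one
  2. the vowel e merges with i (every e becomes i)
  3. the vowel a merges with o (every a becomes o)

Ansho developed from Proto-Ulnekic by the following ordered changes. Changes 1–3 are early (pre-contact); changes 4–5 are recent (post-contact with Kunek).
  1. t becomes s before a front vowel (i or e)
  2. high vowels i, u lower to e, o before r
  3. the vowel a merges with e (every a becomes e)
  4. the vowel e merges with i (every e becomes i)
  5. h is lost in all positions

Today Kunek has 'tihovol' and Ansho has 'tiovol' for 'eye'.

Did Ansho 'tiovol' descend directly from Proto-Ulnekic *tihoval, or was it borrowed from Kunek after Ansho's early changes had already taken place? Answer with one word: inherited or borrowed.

If inherited, *tihoval would pass through all of Ansho's changes:
Ansho: *tihoval
  tihoval → sihoval   [palatalisation]
  sihoval (rule 2 does not apply)
  sihoval → sihovel   [vowel merger]
  sihovel → sihovil   [vowel merger]
  sihovil → siovil   [h-loss]
  giving Ansho siovil.
If borrowed from Kunek 'tihovol' after the early changes, it would undergo only the recent ones:
  rule 4 (vowel merger): no change (tihovol)
  rule 5 (h-loss): tihovol → tiovol
  ⇒ as a loan: tiovol
Ansho 'tiovol' matches the loan outcome 'tiovol', not the inherited 'siovil' — it skipped the early Ansho changes, so it was borrowed from Kunek.

borrowed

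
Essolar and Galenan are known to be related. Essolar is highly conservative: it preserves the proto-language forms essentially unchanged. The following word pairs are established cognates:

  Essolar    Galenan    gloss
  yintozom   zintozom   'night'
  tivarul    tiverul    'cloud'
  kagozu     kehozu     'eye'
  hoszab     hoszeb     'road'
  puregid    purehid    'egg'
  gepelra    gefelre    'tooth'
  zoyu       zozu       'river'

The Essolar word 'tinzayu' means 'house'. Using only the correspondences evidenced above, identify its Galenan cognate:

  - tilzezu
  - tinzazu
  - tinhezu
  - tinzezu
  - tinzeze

kagozu ~ kehozu — Essolar a corresponds to Galenan e after a consonant, before a consonant other than r, m, n, p, b, f, v.
zoyu ~ zozu — Essolar y corresponds to Galenan z between vowels (before a back vowel).
Applying these to Essolar 'tinzayu':
  tinzayu → tinzeyu   (a→e after a consonant, before a consonant other than r, m, n, p, b, f, v)
  tinzeyu → tinzezu   (y→z between vowels (before a back vowel))
So the Galenan cognate is 'tinzezu'.

tinzezu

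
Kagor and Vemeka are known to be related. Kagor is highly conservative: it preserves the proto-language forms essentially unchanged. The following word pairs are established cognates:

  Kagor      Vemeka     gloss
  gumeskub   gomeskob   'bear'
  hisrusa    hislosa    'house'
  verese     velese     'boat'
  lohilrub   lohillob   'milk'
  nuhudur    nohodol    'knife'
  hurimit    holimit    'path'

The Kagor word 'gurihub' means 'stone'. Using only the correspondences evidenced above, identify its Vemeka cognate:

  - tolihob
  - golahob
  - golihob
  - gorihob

nuhudur ~ nohodol, hurimit ~ holimit — Kagor u corresponds to Vemeka o after a consonant, before r.
hurimit ~ holimit — Kagor r corresponds to Vemeka l between vowels (before a front vowel).
gumeskub ~ gomeskob, lohilrub ~ lohillob — Kagor u corresponds to Vemeka o after a consonant, before a labial obstruent.
Applying these to Kagor 'gurihub':
  gurihub → gorihub   (u→o after a consonant, before r)
  gorihub → golihub   (r→l between vowels (before a front vowel))
  golihub → golihob   (u→o after a consonant, before a labial obstruent)
So the Vemeka cognate is 'golihob'.

golihob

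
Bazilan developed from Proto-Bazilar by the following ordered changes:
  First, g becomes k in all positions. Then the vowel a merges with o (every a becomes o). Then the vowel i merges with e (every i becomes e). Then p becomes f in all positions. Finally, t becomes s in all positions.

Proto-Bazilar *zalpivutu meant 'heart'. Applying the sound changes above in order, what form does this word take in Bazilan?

Bazilan: *zalpivutu > zolpivutu > zolpevutu > zolfevutu > zolfevusu  (by vowel merger, vowel merger, unconditioned shift, unconditioned shift)

zolfevusu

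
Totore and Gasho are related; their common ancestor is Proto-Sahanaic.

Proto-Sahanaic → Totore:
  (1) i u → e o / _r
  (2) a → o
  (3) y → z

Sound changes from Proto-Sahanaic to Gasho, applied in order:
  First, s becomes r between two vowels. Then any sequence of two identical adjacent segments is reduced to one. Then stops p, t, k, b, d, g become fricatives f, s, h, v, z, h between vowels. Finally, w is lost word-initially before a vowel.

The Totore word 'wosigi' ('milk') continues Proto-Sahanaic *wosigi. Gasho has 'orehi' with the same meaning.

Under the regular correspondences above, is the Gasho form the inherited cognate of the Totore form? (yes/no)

Derive the expected Gasho reflex of *wosigi:
Gasho: start from *wosigi.
  rule 1 (rhotacism): wosigi → worigi
  rule 2: no change — worigi
  rule 3 (intervocalic lenition): worigi → worihi
  rule 4 (glide loss): worihi → orihi
  ⇒ Gasho orihi
The regular Gasho reflex would be 'orihi', but the attested form is 'orehi'. The correspondence is irregular, so they are not cognates (the Gasho form has a different source).

no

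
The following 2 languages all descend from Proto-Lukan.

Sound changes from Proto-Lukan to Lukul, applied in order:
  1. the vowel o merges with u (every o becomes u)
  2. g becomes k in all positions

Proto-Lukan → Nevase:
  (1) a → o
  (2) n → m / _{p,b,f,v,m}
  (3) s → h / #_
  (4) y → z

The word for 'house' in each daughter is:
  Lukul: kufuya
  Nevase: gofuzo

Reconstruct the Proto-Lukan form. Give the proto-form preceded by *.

*gofuya

Position 6: Lukul has a, Nevase has o. Lukul preserves a here (none of its changes turn any other segment into a), so the proto-segment is *a.
Position 1: Lukul has k, Nevase has g. Nevase preserves g here (none of its changes turn any other segment into g), so the proto-segment is *g.
Verify the candidate proto-form against each daughter:
Lukul: *gofuya > gufuya > kufuya  (by vowel merger, unconditioned shift)
Nevase: *gofuya > gofuyo > gofuzo  (by vowel merger, unconditioned shift)
No other proto-form is consistent with every reflex, so the reconstruction is *gofuya.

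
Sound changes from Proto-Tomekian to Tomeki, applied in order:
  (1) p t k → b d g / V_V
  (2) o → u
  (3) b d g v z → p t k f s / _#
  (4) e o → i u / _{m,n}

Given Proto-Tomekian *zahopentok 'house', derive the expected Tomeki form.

Tomeki: start from *zahopentok.
  rule 1 (intervocalic voicing): zahopentok → zahobentok
  rule 2 (vowel merger): zahobentok → zahubentuk
  rule 3: no change — zahubentuk
  rule 4 (pre-nasal raising): zahubentuk → zahubintuk
  ⇒ Tomeki zahubintuk

zahubintuk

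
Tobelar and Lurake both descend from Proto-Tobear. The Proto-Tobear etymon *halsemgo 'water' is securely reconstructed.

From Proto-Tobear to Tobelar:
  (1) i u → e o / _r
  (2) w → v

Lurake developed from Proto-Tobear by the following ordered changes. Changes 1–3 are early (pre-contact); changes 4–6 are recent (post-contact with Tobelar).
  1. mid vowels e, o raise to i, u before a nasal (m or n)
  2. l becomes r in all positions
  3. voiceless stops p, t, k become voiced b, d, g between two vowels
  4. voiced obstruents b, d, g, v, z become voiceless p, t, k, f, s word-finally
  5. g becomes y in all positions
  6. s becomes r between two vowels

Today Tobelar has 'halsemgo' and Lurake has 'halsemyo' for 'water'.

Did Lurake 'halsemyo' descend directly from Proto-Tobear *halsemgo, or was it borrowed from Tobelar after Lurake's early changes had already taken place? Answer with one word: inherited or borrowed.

If inherited, *halsemgo would pass through all of Lurake's changes:
Lurake: *halsemgo > halsimgo > harsimgo > harsimyo  (by pre-nasal raising, unconditioned shift, unconditioned shift)
If borrowed from Tobelar 'halsemgo' after the early changes, it would undergo only the recent ones:
  rule 4 (final devoicing): no change (halsemgo)
  rule 5 (unconditioned shift): halsemgo → halsemyo
  rule 6 (rhotacism): no change (halsemyo)
  ⇒ as a loan: halsemyo
Lurake 'halsemyo' matches the loan outcome 'halsemyo', not the inherited 'harsimyo' — it skipped the early Lurake changes, so it was borrowed from Tobelar.

borrowed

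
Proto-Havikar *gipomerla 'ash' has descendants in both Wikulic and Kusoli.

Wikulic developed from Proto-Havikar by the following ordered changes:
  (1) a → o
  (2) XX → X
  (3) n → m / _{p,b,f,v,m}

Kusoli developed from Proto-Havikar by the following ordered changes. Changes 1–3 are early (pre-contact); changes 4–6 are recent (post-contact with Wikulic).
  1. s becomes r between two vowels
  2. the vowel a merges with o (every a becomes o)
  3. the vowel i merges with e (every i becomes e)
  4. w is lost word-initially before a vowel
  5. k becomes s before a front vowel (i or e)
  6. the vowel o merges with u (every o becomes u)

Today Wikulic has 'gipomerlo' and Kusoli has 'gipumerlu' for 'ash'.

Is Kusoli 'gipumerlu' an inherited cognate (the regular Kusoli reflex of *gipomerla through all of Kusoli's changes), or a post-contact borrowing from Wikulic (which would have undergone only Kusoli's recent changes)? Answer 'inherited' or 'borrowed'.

If inherited, *gipomerla would pass through all of Kusoli's changes:
Kusoli: *gipomerla
  gipomerla (rule 1 does not apply)
  gipomerla → gipomerlo   [vowel merger]
  gipomerlo → gepomerlo   [vowel merger]
  gepomerlo (rule 4 does not apply)
  gepomerlo (rule 5 does not apply)
  gepomerlo → gepumerlu   [vowel merger]
  giving Kusoli gepumerlu.
If borrowed from Wikulic 'gipomerlo' after the early changes, it would undergo only the recent ones:
  rule 4 (glide loss): no change (gipomerlo)
  rule 5 (palatalisation): no change (gipomerlo)
  rule 6 (vowel merger): gipomerlo → gipumerlu
  ⇒ as a loan: gipumerlu
Kusoli 'gipumerlu' matches the loan outcome 'gipumerlu', not the inherited 'gepumerlu' — it skipped the early Kusoli changes, so it was borrowed from Wikulic.

borrowed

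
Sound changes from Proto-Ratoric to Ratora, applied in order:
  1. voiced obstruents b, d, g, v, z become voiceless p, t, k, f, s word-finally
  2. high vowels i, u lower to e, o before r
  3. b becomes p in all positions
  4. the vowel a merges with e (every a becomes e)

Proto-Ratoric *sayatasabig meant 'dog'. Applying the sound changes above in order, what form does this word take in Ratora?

Ratora: *sayatasabig
  sayatasabig → sayatasabik   [final devoicing]
  sayatasabik (rule 2 does not apply)
  sayatasabik → sayatasapik   [unconditioned shift]
  sayatasapik → seyetesepik   [vowel merger]
  giving Ratora seyetesepik.

seyetesepik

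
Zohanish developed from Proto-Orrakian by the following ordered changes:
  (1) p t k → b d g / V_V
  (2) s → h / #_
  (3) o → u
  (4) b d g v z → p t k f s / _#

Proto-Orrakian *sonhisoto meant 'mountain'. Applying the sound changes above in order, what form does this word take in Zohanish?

Zohanish: *sonhisoto > sonhisodo > honhisodo > hunhisudu  (by intervocalic voicing, debuccalisation, vowel merger)

hunhisudu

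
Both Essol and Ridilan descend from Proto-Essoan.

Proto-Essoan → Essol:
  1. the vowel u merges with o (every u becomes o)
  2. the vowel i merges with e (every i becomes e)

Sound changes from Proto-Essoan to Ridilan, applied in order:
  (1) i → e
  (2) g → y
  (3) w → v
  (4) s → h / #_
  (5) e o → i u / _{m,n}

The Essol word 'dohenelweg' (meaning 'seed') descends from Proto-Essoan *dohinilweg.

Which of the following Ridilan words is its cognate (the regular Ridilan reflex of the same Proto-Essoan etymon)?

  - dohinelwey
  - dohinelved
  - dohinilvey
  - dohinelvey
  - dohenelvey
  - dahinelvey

Ridilan: start from *dohinilweg.
  rule 1 (vowel merger): dohinilweg → dohenelweg
  rule 2 (unconditioned shift): dohenelweg → dohenelwey
  rule 3 (unconditioned shift): dohenelwey → dohenelvey
  rule 4: no change — dohenelvey
  rule 5 (pre-nasal raising): dohenelvey → dohinelvey
  ⇒ Ridilan dohinelvey

dohinelvey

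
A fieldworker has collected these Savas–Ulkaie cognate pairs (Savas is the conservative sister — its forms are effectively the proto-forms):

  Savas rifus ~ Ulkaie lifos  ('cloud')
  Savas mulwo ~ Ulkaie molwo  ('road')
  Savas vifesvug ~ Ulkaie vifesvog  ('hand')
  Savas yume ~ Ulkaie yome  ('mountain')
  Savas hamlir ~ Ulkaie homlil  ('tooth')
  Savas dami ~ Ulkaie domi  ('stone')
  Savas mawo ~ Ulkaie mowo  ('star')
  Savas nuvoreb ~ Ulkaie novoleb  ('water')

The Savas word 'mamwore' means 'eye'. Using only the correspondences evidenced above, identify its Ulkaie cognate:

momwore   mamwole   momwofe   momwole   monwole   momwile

momwole

hamlir ~ homlil, dami ~ domi — Savas a corresponds to Ulkaie o after a consonant, before a nasal.
nuvoreb ~ novoleb — Savas r corresponds to Ulkaie l between vowels (before a front vowel).
Applying these to Savas 'mamwore':
  mamwore → momwore   (a→o after a consonant, before a nasal)
  momwore → momwole   (r→l between vowels (before a front vowel))
So the Ulkaie cognate is 'momwole'.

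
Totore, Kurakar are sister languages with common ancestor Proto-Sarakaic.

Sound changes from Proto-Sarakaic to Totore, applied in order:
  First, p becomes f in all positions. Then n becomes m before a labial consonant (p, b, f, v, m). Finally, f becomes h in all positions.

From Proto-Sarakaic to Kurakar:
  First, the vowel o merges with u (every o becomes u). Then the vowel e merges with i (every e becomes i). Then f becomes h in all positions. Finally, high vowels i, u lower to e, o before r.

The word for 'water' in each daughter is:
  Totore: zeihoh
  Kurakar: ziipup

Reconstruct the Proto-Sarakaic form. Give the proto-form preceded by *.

*zeipop

Position 6: Totore has h, Kurakar has p. Kurakar preserves p here (none of its changes turn any other segment into p), so the proto-segment is *p.
Position 2: Totore has e, Kurakar has i. Totore preserves e here (none of its changes turn any other segment into e), so the proto-segment is *e.
This points to *zeipop. Verify forward in each daughter:
Totore: start from *zeipop.
  rule 1 (unconditioned shift): zeipop → zeifof
  rule 2: no change — zeifof
  rule 3 (unconditioned shift): zeifof → zeihoh
  ⇒ Totore zeihoh
Kurakar: start from *zeipop.
  rule 1 (vowel merger): zeipop → zeipup
  rule 2 (vowel merger): zeipup → ziipup
  rule 3: no change — ziipup
  rule 4: no change — ziipup
  ⇒ Kurakar ziipup
No other proto-form is consistent with every reflex, so the reconstruction is *zeipop.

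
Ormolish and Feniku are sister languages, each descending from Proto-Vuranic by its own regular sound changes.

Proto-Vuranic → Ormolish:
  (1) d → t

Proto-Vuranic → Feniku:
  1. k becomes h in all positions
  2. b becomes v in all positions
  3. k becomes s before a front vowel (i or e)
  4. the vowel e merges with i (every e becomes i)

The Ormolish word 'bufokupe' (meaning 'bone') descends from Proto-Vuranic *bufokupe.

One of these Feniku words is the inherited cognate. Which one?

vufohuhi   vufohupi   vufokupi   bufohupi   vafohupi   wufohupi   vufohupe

vufohupi

Feniku: *bufokupe
  bufokupe → bufohupe   [unconditioned shift]
  bufohupe → vufohupe   [unconditioned shift]
  vufohupe (rule 3 does not apply)
  vufohupe → vufohupi   [vowel merger]
  giving Feniku vufohupi.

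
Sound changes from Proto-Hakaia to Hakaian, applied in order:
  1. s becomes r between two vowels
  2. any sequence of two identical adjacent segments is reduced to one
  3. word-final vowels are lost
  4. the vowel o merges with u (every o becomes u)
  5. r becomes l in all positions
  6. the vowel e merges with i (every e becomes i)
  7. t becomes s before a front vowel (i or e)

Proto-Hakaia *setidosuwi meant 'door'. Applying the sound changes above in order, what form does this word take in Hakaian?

Hakaian: *setidosuwi > setidoruwi > setidoruw > setiduruw > setiduluw > sitiduluw > sisiduluw  (by rhotacism, apocope, vowel merger, unconditioned shift, vowel merger, palatalisation)

sisiduluw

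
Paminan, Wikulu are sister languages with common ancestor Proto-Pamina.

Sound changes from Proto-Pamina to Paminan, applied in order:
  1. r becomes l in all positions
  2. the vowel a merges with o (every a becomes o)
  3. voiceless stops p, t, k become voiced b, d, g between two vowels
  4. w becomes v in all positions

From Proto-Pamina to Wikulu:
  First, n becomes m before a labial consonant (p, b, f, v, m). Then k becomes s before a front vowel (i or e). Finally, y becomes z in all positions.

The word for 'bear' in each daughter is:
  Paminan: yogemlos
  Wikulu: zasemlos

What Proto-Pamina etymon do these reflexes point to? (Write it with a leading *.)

*yakemlos

Position 3: Paminan has g, Wikulu has s. Taking the neighbouring segments as reconstructed: Paminan g could go back to *k or *g; Wikulu s could go back to *k or *s — the one source consistent with every daughter is *k.
Position 1: Paminan has y, Wikulu has z. Paminan preserves y here (none of its changes turn any other segment into y), so the proto-segment is *y.
Continuing position by position gives *yakemlos; check it forward:
Paminan: *yakemlos > yokemlos > yogemlos  (by vowel merger, intervocalic voicing)
Wikulu: *yakemlos > yasemlos > zasemlos  (by palatalisation, unconditioned shift)
No other proto-form is consistent with every reflex, so the reconstruction is *yakemlos.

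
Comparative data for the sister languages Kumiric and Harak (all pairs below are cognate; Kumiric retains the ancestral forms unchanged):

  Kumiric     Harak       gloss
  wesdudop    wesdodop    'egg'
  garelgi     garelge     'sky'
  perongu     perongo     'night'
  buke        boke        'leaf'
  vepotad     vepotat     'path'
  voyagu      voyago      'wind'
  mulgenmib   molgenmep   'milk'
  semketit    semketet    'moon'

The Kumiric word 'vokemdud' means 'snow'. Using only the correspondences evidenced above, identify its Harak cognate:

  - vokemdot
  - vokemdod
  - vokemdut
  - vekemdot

vokemdot

wesdudop ~ wesdodop, buke ~ boke — Kumiric u corresponds to Harak o after a consonant, before a consonant other than r, m, n, p, b, f, v.
vepotad ~ vepotat — Kumiric d corresponds to Harak t word-finally.
Applying these to Kumiric 'vokemdud':
  vokemdud → vokemdod   (u→o after a consonant, before a consonant other than r, m, n, p, b, f, v)
  vokemdod → vokemdot   (d→t word-finally)
So the Harak cognate is 'vokemdot'.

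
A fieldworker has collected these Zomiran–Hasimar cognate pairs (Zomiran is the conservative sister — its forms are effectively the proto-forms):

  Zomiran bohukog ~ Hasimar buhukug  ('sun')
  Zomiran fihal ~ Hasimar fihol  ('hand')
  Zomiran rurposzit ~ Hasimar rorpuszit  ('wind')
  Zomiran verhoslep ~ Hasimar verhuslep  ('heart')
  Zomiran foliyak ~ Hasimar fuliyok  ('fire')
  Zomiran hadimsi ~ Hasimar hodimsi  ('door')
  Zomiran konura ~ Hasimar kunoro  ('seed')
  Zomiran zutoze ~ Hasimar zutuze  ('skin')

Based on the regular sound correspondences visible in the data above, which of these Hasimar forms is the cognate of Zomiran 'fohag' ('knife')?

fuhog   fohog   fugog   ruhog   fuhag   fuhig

fuhog

bohukog ~ buhukug, rurposzit ~ rorpuszit — Zomiran o corresponds to Hasimar u after a consonant, before a consonant other than r, m, n, p, b, f, v.
fihal ~ fihol, foliyak ~ fuliyok — Zomiran a corresponds to Hasimar o after a consonant, before a consonant other than r, m, n, p, b, f, v.
Applying these to Zomiran 'fohag':
  fohag → fuhag   (o→u after a consonant, before a consonant other than r, m, n, p, b, f, v)
  fuhag → fuhog   (a→o after a consonant, before a consonant other than r, m, n, p, b, f, v)
So the Hasimar cognate is 'fuhog'.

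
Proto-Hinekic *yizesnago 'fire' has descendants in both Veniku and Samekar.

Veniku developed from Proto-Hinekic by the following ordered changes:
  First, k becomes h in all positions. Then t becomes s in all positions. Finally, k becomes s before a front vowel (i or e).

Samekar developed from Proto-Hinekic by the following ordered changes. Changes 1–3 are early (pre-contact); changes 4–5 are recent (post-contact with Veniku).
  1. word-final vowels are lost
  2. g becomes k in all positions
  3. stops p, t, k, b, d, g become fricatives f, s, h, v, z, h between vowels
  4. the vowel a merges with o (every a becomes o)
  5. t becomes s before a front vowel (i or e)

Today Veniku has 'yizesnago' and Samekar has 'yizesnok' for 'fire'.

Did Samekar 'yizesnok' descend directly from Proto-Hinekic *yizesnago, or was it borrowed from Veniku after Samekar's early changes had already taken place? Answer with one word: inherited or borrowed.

inherited

If inherited, *yizesnago would pass through all of Samekar's changes:
Samekar: *yizesnago
  yizesnago → yizesnag   [apocope]
  yizesnag → yizesnak   [unconditioned shift]
  yizesnak (rule 3 does not apply)
  yizesnak → yizesnok   [vowel merger]
  yizesnok (rule 5 does not apply)
  giving Samekar yizesnok.
If borrowed from Veniku 'yizesnago' after the early changes, it would undergo only the recent ones:
  rule 4 (vowel merger): yizesnago → yizesnogo
  rule 5 (palatalisation): no change (yizesnogo)
  ⇒ as a loan: yizesnogo
Samekar 'yizesnok' matches the inherited outcome exactly, so it is an inherited cognate, not a loan.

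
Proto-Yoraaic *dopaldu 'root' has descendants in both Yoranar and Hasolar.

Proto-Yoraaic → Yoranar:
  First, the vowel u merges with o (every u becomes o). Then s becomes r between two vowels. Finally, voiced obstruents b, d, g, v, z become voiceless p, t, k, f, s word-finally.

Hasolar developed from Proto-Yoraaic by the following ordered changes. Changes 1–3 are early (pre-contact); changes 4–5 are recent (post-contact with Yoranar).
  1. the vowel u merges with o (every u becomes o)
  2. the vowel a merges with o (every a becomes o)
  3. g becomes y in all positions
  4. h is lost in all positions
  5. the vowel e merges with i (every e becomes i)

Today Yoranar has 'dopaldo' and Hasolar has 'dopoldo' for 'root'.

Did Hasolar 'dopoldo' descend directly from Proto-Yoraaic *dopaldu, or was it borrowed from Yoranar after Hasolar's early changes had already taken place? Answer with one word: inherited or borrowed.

If inherited, *dopaldu would pass through all of Hasolar's changes:
Hasolar: start from *dopaldu.
  rule 1 (vowel merger): dopaldu → dopaldo
  rule 2 (vowel merger): dopaldo → dopoldo
  rule 3: no change — dopoldo
  rule 4: no change — dopoldo
  rule 5: no change — dopoldo
  ⇒ Hasolar dopoldo
If borrowed from Yoranar 'dopaldo' after the early changes, it would undergo only the recent ones:
  rule 4 (h-loss): no change (dopaldo)
  rule 5 (vowel merger): no change (dopaldo)
  ⇒ as a loan: dopaldo
Hasolar 'dopoldo' matches the inherited outcome exactly, so it is an inherited cognate, not a loan.

inherited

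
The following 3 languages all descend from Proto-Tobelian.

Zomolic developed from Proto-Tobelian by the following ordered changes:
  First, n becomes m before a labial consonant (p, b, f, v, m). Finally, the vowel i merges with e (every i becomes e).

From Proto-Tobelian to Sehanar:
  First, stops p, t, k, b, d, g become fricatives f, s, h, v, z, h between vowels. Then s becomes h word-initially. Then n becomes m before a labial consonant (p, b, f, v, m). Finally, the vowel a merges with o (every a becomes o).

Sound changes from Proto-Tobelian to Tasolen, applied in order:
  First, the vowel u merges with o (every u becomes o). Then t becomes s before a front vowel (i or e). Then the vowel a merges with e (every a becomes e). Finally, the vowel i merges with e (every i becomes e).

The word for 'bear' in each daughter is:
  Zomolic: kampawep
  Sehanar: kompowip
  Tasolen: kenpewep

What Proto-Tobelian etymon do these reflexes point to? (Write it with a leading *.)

*kanpawip

Position 5: Zomolic has a, Sehanar has o, Tasolen has e. Zomolic preserves a here (none of its changes turn any other segment into a), so the proto-segment is *a.
Position 3: Zomolic has m, Sehanar has m, Tasolen has n. Tasolen preserves n here (none of its changes turn any other segment into n), so the proto-segment is *n.
This points to *kanpawip. Verify forward in each daughter:
Zomolic: *kanpawip
  kanpawip → kampawip   [nasal place assimilation]
  kampawip → kampawep   [vowel merger]
  giving Zomolic kampawep.
Sehanar: *kanpawip > kampawip > kompowip  (by nasal place assimilation, vowel merger)
Tasolen: *kanpawip
  kanpawip (rule 1 does not apply)
  kanpawip (rule 2 does not apply)
  kanpawip → kenpewip   [vowel merger]
  kenpewip → kenpewep   [vowel merger]
  giving Tasolen kenpewep.
*kanpawip is the unique common source.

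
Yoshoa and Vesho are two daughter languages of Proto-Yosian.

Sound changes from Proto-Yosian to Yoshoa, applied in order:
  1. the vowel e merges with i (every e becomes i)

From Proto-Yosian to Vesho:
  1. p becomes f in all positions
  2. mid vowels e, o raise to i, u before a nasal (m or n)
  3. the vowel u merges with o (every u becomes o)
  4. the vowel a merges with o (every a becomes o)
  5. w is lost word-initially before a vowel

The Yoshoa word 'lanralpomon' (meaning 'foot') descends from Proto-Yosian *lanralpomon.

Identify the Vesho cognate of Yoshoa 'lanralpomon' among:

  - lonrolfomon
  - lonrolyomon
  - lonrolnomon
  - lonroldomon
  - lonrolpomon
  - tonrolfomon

Vesho: *lanralpomon > lanralfomon > lanralfumun > lanralfomon > lonrolfomon  (by unconditioned shift, pre-nasal raising, vowel merger, vowel merger)

lonrolfomon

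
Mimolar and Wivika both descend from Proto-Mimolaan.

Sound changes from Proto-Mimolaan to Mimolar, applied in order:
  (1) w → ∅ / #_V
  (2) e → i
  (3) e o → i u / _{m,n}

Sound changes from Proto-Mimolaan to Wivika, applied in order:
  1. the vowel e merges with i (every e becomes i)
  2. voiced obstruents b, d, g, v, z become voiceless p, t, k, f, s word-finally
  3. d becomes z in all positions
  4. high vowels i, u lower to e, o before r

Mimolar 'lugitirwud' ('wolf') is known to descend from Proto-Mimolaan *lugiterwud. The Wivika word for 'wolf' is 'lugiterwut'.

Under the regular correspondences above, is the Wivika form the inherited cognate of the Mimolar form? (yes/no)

Derive the expected Wivika reflex of *lugiterwud:
Wivika: *lugiterwud
  lugiterwud → lugitirwud   [vowel merger]
  lugitirwud → lugitirwut   [final devoicing]
  lugitirwut (rule 3 does not apply)
  lugitirwut → lugiterwut   [pre-rhotic lowering]
  giving Wivika lugiterwut.
Wivika 'lugiterwut' matches the regular reflex exactly, so the pair is cognate.

yes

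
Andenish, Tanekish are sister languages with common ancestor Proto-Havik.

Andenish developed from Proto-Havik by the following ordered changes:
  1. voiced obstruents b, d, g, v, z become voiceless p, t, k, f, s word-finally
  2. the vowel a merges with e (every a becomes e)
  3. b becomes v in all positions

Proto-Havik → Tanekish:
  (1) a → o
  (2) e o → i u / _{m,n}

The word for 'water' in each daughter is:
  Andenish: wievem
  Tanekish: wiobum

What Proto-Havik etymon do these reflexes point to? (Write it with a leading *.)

*wiabam

Position 5: Andenish has e, Tanekish has u. Taking the neighbouring segments as reconstructed: Andenish e could go back to *a or *e; Tanekish u could go back to *a or *o or *u — the one source consistent with every daughter is *a.
Position 4: Andenish has v, Tanekish has b. Tanekish preserves b here (none of its changes turn any other segment into b), so the proto-segment is *b.
Verify the candidate proto-form against each daughter:
Andenish: start from *wiabam.
  rule 1: no change — wiabam
  rule 2 (vowel merger): wiabam → wiebem
  rule 3 (unconditioned shift): wiebem → wievem
  ⇒ Andenish wievem
Tanekish: *wiabam
  wiabam → wiobom   [vowel merger]
  wiobom → wiobum   [pre-nasal raising]
  giving Tanekish wiobum.
Only *wiabam yields all of Andenish wievem, Tanekish wiobum.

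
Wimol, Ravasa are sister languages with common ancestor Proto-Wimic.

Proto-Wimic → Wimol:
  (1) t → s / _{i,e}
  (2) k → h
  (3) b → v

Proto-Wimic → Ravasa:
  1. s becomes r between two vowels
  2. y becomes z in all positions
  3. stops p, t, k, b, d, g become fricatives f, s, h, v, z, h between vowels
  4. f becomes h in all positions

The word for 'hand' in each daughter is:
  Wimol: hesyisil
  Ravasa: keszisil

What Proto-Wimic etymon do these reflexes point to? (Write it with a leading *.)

*kesyitil

Position 4: Wimol has y, Ravasa has z. Wimol preserves y here (none of its changes turn any other segment into y), so the proto-segment is *y.
Position 1: Wimol has h, Ravasa has k. Ravasa preserves k here (none of its changes turn any other segment into k), so the proto-segment is *k.
Position 6: Wimol has s, Ravasa has s. Taking the neighbouring segments as reconstructed: Wimol s could go back to *t or *s; Ravasa s can only go back to *t — the one source consistent with every daughter is *t.
Verify the candidate proto-form against each daughter:
Wimol: *kesyitil
  kesyitil → kesyisil   [palatalisation]
  kesyisil → hesyisil   [unconditioned shift]
  hesyisil (rule 3 does not apply)
  giving Wimol hesyisil.
Ravasa: *kesyitil
  kesyitil (rule 1 does not apply)
  kesyitil → keszitil   [unconditioned shift]
  keszitil → keszisil   [intervocalic lenition]
  keszisil (rule 4 does not apply)
  giving Ravasa keszisil.
*kesyitil is the unique common source.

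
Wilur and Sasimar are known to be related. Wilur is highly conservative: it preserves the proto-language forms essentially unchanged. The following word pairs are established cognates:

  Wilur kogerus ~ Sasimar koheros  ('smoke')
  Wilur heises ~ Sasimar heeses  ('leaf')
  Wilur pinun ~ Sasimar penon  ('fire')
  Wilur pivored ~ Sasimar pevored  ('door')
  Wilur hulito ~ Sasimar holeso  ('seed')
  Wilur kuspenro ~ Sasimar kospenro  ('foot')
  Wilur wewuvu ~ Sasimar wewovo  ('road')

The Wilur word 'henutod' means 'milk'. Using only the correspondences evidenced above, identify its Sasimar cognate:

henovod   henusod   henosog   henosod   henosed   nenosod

kogerus ~ koheros, hulito ~ holeso — Wilur u corresponds to Sasimar o after a consonant, before a consonant other than r, m, n, p, b, f, v.
hulito ~ holeso — Wilur t corresponds to Sasimar s between vowels (before a back vowel).
Applying these to Wilur 'henutod':
  henutod → henotod   (u→o after a consonant, before a consonant other than r, m, n, p, b, f, v)
  henotod → henosod   (t→s between vowels (before a back vowel))
So the Sasimar cognate is 'henosod'.

henosod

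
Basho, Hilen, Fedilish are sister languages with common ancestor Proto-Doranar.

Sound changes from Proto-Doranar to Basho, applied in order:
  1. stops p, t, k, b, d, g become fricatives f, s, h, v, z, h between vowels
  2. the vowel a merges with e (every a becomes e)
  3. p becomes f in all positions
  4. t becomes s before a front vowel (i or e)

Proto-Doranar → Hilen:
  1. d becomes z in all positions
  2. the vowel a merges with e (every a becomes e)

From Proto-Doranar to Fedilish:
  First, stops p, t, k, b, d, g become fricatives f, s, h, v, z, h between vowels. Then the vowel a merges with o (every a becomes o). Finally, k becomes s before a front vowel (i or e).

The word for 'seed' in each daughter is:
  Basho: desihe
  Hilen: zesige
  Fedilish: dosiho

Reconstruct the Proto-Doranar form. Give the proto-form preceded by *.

Position 2: Basho has e, Hilen has e, Fedilish has o. Taking the neighbouring segments as reconstructed: Basho e could go back to *a or *e; Hilen e could go back to *a or *e; Fedilish o could go back to *a or *o — the one source consistent with every daughter is *a.
Position 1: Basho has d, Hilen has z, Fedilish has d. Basho preserves d here (none of its changes turn any other segment into d), so the proto-segment is *d.
Position 5: Basho has h, Hilen has g, Fedilish has h. Hilen preserves g here (none of its changes turn any other segment into g), so the proto-segment is *g.
This points to *dasiga. Verify forward in each daughter:
Basho: start from *dasiga.
  rule 1 (intervocalic lenition): dasiga → dasiha
  rule 2 (vowel merger): dasiha → desihe
  rule 3: no change — desihe
  rule 4: no change — desihe
  ⇒ Basho desihe
Hilen: *dasiga > zasiga > zesige  (by unconditioned shift, vowel merger)
Fedilish: *dasiga > dasiha > dosiho  (by intervocalic lenition, vowel merger)
Only *dasiga yields all of Basho desihe, Hilen zesige, Fedilish dosiho.

*dasiga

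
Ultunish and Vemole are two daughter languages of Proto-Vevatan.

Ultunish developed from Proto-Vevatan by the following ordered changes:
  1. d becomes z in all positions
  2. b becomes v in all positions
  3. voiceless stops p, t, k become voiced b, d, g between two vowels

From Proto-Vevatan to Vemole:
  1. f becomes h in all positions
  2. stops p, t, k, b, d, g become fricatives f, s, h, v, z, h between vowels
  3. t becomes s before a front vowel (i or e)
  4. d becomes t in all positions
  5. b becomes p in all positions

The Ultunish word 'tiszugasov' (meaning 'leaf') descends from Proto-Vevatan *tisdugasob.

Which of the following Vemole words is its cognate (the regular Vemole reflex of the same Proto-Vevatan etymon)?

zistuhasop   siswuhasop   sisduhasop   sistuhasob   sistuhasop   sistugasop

Vemole: start from *tisdugasob.
  rule 1: no change — tisdugasob
  rule 2 (intervocalic lenition): tisdugasob → tisduhasob
  rule 3 (palatalisation): tisduhasob → sisduhasob
  rule 4 (unconditioned shift): sisduhasob → sistuhasob
  rule 5 (unconditioned shift): sistuhasob → sistuhasop
  ⇒ Vemole sistuhasop
Only 'sistuhasop' matches the regular Vemole development of *tisdugasob.

sistuhasop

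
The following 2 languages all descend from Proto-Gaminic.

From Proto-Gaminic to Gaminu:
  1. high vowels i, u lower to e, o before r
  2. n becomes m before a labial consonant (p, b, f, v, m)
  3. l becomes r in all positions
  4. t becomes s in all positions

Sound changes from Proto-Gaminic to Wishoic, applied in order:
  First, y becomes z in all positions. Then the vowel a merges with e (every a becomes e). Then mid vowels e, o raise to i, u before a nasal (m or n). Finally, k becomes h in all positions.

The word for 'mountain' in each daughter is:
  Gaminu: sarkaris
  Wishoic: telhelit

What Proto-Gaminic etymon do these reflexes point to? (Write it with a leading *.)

Position 3: Gaminu has r, Wishoic has l. Wishoic preserves l here (none of its changes turn any other segment into l), so the proto-segment is *l.
Position 4: Gaminu has k, Wishoic has h. Gaminu preserves k here (none of its changes turn any other segment into k), so the proto-segment is *k.
Position 1: Gaminu has s, Wishoic has t. Wishoic preserves t here (none of its changes turn any other segment into t), so the proto-segment is *t.
Continuing position by position gives *talkalit; check it forward:
Gaminu: start from *talkalit.
  rule 1: no change — talkalit
  rule 2: no change — talkalit
  rule 3 (unconditioned shift): talkalit → tarkarit
  rule 4 (unconditioned shift): tarkarit → sarkaris
  ⇒ Gaminu sarkaris
Wishoic: *talkalit
  talkalit (rule 1 does not apply)
  talkalit → telkelit   [vowel merger]
  telkelit (rule 3 does not apply)
  telkelit → telhelit   [unconditioned shift]
  giving Wishoic telhelit.
Only *talkalit yields all of Gaminu sarkaris, Wishoic telhelit.

*talkalit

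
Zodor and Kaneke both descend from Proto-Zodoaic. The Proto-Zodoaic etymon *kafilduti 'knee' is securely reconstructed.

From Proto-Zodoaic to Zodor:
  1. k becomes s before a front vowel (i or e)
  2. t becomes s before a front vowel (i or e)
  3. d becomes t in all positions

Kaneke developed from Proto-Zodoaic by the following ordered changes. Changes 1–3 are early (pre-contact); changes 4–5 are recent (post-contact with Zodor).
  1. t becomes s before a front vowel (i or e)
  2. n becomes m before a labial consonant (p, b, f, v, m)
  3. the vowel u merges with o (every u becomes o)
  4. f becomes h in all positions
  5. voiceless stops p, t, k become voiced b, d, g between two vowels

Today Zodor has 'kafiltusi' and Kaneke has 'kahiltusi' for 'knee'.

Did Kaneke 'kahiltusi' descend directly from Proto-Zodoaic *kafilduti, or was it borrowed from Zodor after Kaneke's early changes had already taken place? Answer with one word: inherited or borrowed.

If inherited, *kafilduti would pass through all of Kaneke's changes:
Kaneke: *kafilduti > kafildusi > kafildosi > kahildosi  (by palatalisation, vowel merger, unconditioned shift)
If borrowed from Zodor 'kafiltusi' after the early changes, it would undergo only the recent ones:
  rule 4 (unconditioned shift): kafiltusi → kahiltusi
  rule 5 (intervocalic voicing): no change (kahiltusi)
  ⇒ as a loan: kahiltusi
Kaneke 'kahiltusi' matches the loan outcome 'kahiltusi', not the inherited 'kahildosi' — it skipped the early Kaneke changes, so it was borrowed from Zodor.

borrowed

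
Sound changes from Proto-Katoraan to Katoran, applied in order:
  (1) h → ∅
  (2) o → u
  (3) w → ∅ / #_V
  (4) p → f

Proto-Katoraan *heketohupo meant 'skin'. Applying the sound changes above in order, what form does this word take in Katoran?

Katoran: start from *heketohupo.
  rule 1 (h-loss): heketohupo → eketoupo
  rule 2 (vowel merger): eketoupo → eketuupu
  rule 3: no change — eketuupu
  rule 4 (unconditioned shift): eketuupu → eketuufu
  ⇒ Katoran eketuufu

eketuufu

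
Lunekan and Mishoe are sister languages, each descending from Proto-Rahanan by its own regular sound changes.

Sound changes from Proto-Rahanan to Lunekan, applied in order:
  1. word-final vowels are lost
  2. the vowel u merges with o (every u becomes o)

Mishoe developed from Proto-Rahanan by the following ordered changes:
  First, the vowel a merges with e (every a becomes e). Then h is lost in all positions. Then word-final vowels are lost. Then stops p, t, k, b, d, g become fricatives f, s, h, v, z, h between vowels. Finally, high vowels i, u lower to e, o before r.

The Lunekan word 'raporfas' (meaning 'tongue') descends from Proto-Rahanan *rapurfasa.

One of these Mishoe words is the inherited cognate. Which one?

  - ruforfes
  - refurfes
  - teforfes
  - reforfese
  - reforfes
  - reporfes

reforfes

Mishoe: *rapurfasa > repurfese > repurfes > refurfes > reforfes  (by vowel merger, apocope, intervocalic lenition, pre-rhotic lowering)
Only 'reforfes' matches the regular Mishoe development of *rapurfasa.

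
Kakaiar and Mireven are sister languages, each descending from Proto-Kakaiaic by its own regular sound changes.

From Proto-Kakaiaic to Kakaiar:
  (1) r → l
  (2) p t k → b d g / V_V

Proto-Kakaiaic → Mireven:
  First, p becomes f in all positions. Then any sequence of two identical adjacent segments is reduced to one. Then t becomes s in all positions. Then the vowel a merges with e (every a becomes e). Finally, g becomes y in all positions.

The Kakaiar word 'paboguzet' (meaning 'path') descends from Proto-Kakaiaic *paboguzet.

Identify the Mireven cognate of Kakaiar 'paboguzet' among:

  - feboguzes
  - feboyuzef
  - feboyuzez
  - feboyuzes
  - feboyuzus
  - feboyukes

feboyuzes

Mireven: *paboguzet
  paboguzet → faboguzet   [unconditioned shift]
  faboguzet (rule 2 does not apply)
  faboguzet → faboguzes   [unconditioned shift]
  faboguzes → feboguzes   [vowel merger]
  feboguzes → feboyuzes   [unconditioned shift]
  giving Mireven feboyuzes.
Among the options, 'feboyuzes' alone shows every Mireven change applied in order.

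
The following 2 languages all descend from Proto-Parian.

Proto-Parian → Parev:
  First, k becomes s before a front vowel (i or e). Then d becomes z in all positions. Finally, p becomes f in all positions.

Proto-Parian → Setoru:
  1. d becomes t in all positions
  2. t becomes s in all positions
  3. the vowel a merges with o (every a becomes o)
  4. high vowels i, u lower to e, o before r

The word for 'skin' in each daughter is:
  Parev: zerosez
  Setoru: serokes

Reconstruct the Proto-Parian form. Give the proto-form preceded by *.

Position 1: Parev has z, Setoru has s. Taking the neighbouring segments as reconstructed: Parev z could go back to *d or *z; Setoru s could go back to *t or *d or *s — the one source consistent with every daughter is *d.
Position 7: Parev has z, Setoru has s. Taking the neighbouring segments as reconstructed: Parev z could go back to *d or *z; Setoru s could go back to *t or *d or *s — the one source consistent with every daughter is *d.
Position 5: Parev has s, Setoru has k. Setoru preserves k here (none of its changes turn any other segment into k), so the proto-segment is *k.
The remaining positions agree across the daughters. Check the candidate against every language:
Parev: start from *deroked.
  rule 1 (palatalisation): deroked → derosed
  rule 2 (unconditioned shift): derosed → zerosez
  rule 3: no change — zerosez
  ⇒ Parev zerosez
Setoru: *deroked > teroket > serokes  (by unconditioned shift, unconditioned shift)
No other proto-form is consistent with every reflex, so the reconstruction is *deroked.

*deroked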